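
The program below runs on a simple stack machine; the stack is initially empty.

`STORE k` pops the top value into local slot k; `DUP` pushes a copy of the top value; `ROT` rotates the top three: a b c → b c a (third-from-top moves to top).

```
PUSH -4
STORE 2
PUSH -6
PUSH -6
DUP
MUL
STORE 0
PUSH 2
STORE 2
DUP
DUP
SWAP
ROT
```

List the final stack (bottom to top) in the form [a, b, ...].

PUSH -4 → [-4]
STORE 2 → []
PUSH -6 → [-6]
PUSH -6 → [-6, -6]
DUP     → [-6, -6, -6]
MUL     → [-6, 36]
STORE 0 → [-6]
PUSH 2  → [-6, 2]
STORE 2 → [-6]
DUP     → [-6, -6]
DUP     → [-6, -6, -6]
SWAP    → [-6, -6, -6]
ROT     → [-6, -6, -6]

[-6, -6, -6]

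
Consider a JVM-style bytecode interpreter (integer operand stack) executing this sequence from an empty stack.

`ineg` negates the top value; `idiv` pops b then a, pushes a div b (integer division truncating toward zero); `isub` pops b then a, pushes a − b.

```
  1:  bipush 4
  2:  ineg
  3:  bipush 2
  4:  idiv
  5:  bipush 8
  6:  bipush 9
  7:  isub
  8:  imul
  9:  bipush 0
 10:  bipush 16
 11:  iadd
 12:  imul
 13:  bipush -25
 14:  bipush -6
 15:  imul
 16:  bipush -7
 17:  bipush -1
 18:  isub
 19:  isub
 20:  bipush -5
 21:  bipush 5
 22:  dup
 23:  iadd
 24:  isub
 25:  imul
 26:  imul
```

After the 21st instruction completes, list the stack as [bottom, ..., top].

bipush 4    4
ineg        -4
bipush 2    -4 2
idiv        -2
bipush 8    -2 8
bipush 9    -2 8 9
isub        -2 -1
imul        2
bipush 0    2 0
bipush 16   2 0 16
iadd        2 16
imul        32
bipush -25  32 -25
bipush -6   32 -25 -6
imul        32 150
bipush -7   32 150 -7
bipush -1   32 150 -7 -1
isub        32 150 -6
isub        32 156
bipush -5   32 156 -5
bipush 5    32 156 -5 5

[32, 156, -5, 5]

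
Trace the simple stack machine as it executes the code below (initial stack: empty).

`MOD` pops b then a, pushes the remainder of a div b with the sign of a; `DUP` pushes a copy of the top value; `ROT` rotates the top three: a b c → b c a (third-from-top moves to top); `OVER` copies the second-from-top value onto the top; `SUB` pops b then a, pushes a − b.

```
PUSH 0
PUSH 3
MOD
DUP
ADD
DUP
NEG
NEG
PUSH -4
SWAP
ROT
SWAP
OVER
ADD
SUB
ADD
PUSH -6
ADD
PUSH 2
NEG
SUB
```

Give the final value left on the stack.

PUSH 0  : 0
PUSH 3  : 0 3
MOD     : 0
DUP     : 0 0
ADD     : 0
DUP     : 0 0
NEG     : 0 0
NEG     : 0 0
PUSH -4 : 0 0 -4
SWAP    : 0 -4 0
ROT     : -4 0 0
SWAP    : -4 0 0
OVER    : -4 0 0 0
ADD     : -4 0 0
SUB     : -4 0
ADD     : -4
PUSH -6 : -4 -6
ADD     : -10
PUSH 2  : -10 2
NEG     : -10 -2
SUB     : -8

-8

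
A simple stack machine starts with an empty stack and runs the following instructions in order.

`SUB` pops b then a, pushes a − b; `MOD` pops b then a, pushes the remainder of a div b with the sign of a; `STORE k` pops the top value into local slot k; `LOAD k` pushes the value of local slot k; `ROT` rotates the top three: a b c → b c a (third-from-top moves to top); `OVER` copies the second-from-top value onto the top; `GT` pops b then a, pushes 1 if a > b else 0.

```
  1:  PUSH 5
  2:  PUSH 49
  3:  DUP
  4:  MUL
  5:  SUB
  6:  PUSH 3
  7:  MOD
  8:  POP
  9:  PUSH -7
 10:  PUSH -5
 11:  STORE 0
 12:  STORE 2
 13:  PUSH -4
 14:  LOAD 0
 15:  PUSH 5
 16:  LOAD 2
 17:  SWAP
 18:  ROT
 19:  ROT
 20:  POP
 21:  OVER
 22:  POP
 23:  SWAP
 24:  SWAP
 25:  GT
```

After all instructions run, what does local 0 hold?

-5

PUSH 5  -> 5
PUSH 49 -> 5 49
DUP     -> 5 49 49
MUL     -> 5 2401
SUB     -> -2396
PUSH 3  -> -2396 3
MOD     -> -2
POP     -> (empty)
PUSH -7 -> -7
PUSH -5 -> -7 -5
STORE 0 -> -7
STORE 2 -> (empty)
PUSH -4 -> -4
LOAD 0  -> -4 -5
PUSH 5  -> -4 -5 5
LOAD 2  -> -4 -5 5 -7
SWAP    -> -4 -5 -7 5
ROT     -> -4 -7 5 -5
ROT     -> -4 5 -5 -7
POP     -> -4 5 -5
OVER    -> -4 5 -5 5
POP     -> -4 5 -5
SWAP    -> -4 -5 5
SWAP    -> -4 5 -5
GT      -> -4 1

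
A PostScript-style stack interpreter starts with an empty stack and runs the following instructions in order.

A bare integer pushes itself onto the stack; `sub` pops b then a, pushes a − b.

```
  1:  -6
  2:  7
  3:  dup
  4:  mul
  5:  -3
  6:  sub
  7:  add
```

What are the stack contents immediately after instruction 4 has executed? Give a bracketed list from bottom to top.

-6  : -6
7   : -6 7
dup : -6 7 7
mul : -6 49

[-6, 49]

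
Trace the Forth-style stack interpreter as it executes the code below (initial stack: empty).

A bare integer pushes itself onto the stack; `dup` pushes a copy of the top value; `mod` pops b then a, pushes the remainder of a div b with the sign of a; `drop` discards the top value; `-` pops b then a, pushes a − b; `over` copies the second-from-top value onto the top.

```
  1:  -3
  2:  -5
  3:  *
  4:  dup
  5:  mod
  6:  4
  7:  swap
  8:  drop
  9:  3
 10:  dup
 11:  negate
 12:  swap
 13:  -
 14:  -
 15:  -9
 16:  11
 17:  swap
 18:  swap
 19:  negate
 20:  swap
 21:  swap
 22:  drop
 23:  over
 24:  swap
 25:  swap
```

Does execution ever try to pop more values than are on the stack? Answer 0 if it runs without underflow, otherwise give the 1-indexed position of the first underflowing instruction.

-3     → -3
-5     → -3 -5
*      → 15
dup    → 15 15
mod    → 0
4      → 0 4
swap   → 4 0
drop   → 4
3      → 4 3
dup    → 4 3 3
negate → 4 3 -3
swap   → 4 -3 3
-      → 4 -6
-      → 10
-9     → 10 -9
11     → 10 -9 11
swap   → 10 11 -9
swap   → 10 -9 11
negate → 10 -9 -11
swap   → 10 -11 -9
swap   → 10 -9 -11
drop   → 10 -9
over   → 10 -9 10
swap   → 10 10 -9
swap   → 10 -9 10

0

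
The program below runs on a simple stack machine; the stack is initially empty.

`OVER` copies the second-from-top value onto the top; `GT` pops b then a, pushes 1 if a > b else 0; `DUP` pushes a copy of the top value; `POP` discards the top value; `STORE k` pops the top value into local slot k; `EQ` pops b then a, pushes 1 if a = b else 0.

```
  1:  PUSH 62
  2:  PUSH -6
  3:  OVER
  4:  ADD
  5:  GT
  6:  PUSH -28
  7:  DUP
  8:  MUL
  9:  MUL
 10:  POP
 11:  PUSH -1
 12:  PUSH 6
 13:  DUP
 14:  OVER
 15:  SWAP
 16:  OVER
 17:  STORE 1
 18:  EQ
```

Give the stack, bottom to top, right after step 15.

PUSH 62   62
PUSH -6   62 -6
OVER      62 -6 62
ADD       62 56
GT        1
PUSH -28  1 -28
DUP       1 -28 -28
MUL       1 784
MUL       784
POP       (empty)
PUSH -1   -1
PUSH 6    -1 6
DUP       -1 6 6
OVER      -1 6 6 6
SWAP      -1 6 6 6

[-1, 6, 6, 6]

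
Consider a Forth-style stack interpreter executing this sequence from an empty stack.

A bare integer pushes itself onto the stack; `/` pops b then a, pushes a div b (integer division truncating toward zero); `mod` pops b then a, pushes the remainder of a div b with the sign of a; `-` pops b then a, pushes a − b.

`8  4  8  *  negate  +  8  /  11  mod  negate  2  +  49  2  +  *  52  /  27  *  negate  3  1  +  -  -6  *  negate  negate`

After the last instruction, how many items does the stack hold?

1

8      : [8]
4      : [8, 4]
8      : [8, 4, 8]
*      : [8, 32]
negate : [8, -32]
+      : [-24]
8      : [-24, 8]
/      : [-3]
11     : [-3, 11]
mod    : [-3]
negate : [3]
2      : [3, 2]
+      : [5]
49     : [5, 49]
2      : [5, 49, 2]
+      : [5, 51]
*      : [255]
52     : [255, 52]
/      : [4]
27     : [4, 27]
*      : [108]
negate : [-108]
3      : [-108, 3]
1      : [-108, 3, 1]
+      : [-108, 4]
-      : [-112]
-6     : [-112, -6]
*      : [672]
negate : [-672]
negate : [672]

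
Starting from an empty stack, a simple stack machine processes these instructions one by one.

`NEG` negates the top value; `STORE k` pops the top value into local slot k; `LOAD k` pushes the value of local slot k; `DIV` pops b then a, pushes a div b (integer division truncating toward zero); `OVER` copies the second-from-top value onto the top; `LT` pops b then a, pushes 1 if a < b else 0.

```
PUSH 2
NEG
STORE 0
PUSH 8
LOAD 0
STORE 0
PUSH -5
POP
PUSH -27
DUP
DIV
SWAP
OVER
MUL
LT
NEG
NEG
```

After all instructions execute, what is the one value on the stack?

1

PUSH 2   : 2
NEG      : -2
STORE 0  : (empty)
PUSH 8   : 8
LOAD 0   : 8 -2
STORE 0  : 8
PUSH -5  : 8 -5
POP      : 8
PUSH -27 : 8 -27
DUP      : 8 -27 -27
DIV      : 8 1
SWAP     : 1 8
OVER     : 1 8 1
MUL      : 1 8
LT       : 1
NEG      : -1
NEG      : 1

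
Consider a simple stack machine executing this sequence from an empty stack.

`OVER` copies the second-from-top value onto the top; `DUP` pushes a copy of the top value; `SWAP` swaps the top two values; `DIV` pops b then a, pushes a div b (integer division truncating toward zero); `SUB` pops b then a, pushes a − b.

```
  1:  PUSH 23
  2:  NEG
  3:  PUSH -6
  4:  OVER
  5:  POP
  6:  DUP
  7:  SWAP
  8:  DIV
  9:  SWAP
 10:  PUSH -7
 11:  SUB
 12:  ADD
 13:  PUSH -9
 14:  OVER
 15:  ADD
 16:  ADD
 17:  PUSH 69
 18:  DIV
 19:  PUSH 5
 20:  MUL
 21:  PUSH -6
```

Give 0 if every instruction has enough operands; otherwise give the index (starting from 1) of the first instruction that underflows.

0

PUSH 23 → [23]
NEG     → [-23]
PUSH -6 → [-23, -6]
OVER    → [-23, -6, -23]
POP     → [-23, -6]
DUP     → [-23, -6, -6]
SWAP    → [-23, -6, -6]
DIV     → [-23, 1]
SWAP    → [1, -23]
PUSH -7 → [1, -23, -7]
SUB     → [1, -16]
ADD     → [-15]
PUSH -9 → [-15, -9]
OVER    → [-15, -9, -15]
ADD     → [-15, -24]
ADD     → [-39]
PUSH 69 → [-39, 69]
DIV     → [0]
PUSH 5  → [0, 5]
MUL     → [0]
PUSH -6 → [0, -6]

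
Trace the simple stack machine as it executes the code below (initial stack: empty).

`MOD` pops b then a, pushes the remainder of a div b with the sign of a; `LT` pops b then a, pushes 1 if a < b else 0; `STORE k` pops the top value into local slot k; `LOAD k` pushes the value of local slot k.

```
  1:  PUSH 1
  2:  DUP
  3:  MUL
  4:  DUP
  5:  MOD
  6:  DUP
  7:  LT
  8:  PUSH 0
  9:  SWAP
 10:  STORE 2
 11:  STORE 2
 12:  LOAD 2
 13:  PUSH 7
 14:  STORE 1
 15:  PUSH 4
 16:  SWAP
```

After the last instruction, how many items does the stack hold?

2

PUSH 1  → [1]
DUP     → [1, 1]
MUL     → [1]
DUP     → [1, 1]
MOD     → [0]
DUP     → [0, 0]
LT      → [0]
PUSH 0  → [0, 0]
SWAP    → [0, 0]
STORE 2 → [0]
STORE 2 → []
LOAD 2  → [0]
PUSH 7  → [0, 7]
STORE 1 → [0]
PUSH 4  → [0, 4]
SWAP    → [4, 0]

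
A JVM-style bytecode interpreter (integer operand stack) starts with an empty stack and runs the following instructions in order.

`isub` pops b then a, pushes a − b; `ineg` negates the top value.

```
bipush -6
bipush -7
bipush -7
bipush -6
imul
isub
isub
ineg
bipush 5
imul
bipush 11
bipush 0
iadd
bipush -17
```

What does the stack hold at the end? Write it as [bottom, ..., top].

[-215, 11, -17]

bipush -6  : [-6]
bipush -7  : [-6, -7]
bipush -7  : [-6, -7, -7]
bipush -6  : [-6, -7, -7, -6]
imul       : [-6, -7, 42]
isub       : [-6, -49]
isub       : [43]
ineg       : [-43]
bipush 5   : [-43, 5]
imul       : [-215]
bipush 11  : [-215, 11]
bipush 0   : [-215, 11, 0]
iadd       : [-215, 11]
bipush -17 : [-215, 11, -17]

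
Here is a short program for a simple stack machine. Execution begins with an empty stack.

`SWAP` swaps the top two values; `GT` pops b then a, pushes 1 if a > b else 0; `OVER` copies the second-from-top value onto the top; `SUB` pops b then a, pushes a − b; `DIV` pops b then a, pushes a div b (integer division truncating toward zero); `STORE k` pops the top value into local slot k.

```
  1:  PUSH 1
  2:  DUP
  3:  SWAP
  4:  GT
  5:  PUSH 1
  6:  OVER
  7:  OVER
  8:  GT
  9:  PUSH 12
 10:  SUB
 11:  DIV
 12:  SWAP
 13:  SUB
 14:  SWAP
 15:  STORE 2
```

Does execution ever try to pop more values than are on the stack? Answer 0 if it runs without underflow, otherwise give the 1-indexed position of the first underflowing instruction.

14

PUSH 1  : [1]
DUP     : [1, 1]
SWAP    : [1, 1]
GT      : [0]
PUSH 1  : [0, 1]
OVER    : [0, 1, 0]
OVER    : [0, 1, 0, 1]
GT      : [0, 1, 0]
PUSH 12 : [0, 1, 0, 12]
SUB     : [0, 1, -12]
DIV     : [0, 0]
SWAP    : [0, 0]
SUB     : [0]
SWAP  — needs 2 operands, stack has 1 → underflow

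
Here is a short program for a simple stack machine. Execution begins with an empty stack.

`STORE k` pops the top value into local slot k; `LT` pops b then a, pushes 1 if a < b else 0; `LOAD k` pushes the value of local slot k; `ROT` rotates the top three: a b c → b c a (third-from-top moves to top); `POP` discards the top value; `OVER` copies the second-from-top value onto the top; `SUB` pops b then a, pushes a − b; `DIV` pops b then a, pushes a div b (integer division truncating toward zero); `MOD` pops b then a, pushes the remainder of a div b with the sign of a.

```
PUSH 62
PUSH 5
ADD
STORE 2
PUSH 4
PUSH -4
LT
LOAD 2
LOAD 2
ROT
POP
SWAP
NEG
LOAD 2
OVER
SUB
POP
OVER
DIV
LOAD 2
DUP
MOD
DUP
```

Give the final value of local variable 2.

67

PUSH 62 : [62]
PUSH 5  : [62, 5]
ADD     : [67]
STORE 2 : []
PUSH 4  : [4]
PUSH -4 : [4, -4]
LT      : [0]
LOAD 2  : [0, 67]
LOAD 2  : [0, 67, 67]
ROT     : [67, 67, 0]
POP     : [67, 67]
SWAP    : [67, 67]
NEG     : [67, -67]
LOAD 2  : [67, -67, 67]
OVER    : [67, -67, 67, -67]
SUB     : [67, -67, 134]
POP     : [67, -67]
OVER    : [67, -67, 67]
DIV     : [67, -1]
LOAD 2  : [67, -1, 67]
DUP     : [67, -1, 67, 67]
MOD     : [67, -1, 0]
DUP     : [67, -1, 0, 0]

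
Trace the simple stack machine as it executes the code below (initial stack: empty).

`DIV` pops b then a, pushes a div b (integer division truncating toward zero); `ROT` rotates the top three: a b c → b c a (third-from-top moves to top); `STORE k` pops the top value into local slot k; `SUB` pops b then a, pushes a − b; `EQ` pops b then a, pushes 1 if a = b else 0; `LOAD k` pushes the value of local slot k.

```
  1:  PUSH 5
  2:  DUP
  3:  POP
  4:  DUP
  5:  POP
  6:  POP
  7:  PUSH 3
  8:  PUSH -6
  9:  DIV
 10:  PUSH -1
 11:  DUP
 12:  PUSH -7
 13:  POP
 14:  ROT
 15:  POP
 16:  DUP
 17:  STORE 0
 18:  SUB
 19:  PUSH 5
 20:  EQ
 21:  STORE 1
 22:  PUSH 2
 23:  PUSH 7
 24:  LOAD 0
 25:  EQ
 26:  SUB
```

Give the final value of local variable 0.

-1

PUSH 5   [5]
DUP      [5, 5]
POP      [5]
DUP      [5, 5]
POP      [5]
POP      []
PUSH 3   [3]
PUSH -6  [3, -6]
DIV      [0]
PUSH -1  [0, -1]
DUP      [0, -1, -1]
PUSH -7  [0, -1, -1, -7]
POP      [0, -1, -1]
ROT      [-1, -1, 0]
POP      [-1, -1]
DUP      [-1, -1, -1]
STORE 0  [-1, -1]
SUB      [0]
PUSH 5   [0, 5]
EQ       [0]
STORE 1  []
PUSH 2   [2]
PUSH 7   [2, 7]
LOAD 0   [2, 7, -1]
EQ       [2, 0]
SUB      [2]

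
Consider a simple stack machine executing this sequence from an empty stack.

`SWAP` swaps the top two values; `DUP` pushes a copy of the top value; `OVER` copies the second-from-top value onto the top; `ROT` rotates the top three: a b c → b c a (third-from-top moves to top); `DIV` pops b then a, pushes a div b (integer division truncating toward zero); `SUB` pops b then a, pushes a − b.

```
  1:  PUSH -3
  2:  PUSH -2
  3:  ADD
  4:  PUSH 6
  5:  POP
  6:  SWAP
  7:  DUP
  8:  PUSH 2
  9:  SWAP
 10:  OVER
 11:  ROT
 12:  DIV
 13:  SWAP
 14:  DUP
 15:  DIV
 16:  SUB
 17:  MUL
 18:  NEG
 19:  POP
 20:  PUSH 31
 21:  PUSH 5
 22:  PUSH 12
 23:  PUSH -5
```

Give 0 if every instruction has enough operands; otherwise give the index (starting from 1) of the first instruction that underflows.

PUSH -3  [-3]
PUSH -2  [-3, -2]
ADD      [-5]
PUSH 6   [-5, 6]
POP      [-5]
SWAP  — needs 2 operands, stack has 1 → underflow

6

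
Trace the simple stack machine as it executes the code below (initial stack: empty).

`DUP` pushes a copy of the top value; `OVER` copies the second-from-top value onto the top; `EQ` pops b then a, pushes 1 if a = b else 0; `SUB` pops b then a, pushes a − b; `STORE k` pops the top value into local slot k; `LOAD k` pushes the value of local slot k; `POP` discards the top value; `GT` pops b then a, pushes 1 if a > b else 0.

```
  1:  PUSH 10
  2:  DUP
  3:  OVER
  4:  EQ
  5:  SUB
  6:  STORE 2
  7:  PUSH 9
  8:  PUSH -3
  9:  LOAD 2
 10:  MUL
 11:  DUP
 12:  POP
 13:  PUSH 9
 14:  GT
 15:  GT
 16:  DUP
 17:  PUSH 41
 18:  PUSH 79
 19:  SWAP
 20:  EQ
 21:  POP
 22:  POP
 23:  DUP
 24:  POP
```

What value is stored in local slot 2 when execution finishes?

PUSH 10 → 10
DUP     → 10 10
OVER    → 10 10 10
EQ      → 10 1
SUB     → 9
STORE 2 → (empty)
PUSH 9  → 9
PUSH -3 → 9 -3
LOAD 2  → 9 -3 9
MUL     → 9 -27
DUP     → 9 -27 -27
POP     → 9 -27
PUSH 9  → 9 -27 9
GT      → 9 0
GT      → 1
DUP     → 1 1
PUSH 41 → 1 1 41
PUSH 79 → 1 1 41 79
SWAP    → 1 1 79 41
EQ      → 1 1 0
POP     → 1 1
POP     → 1
DUP     → 1 1
POP     → 1

9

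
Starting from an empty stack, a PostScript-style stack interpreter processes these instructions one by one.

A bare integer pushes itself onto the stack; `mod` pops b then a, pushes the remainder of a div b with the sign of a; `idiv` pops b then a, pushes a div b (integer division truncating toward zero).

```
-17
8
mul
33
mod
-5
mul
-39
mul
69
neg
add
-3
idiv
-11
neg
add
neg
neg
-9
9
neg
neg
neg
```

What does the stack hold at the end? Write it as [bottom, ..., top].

[294, -9, -9]

-17   -17
8     -17 8
mul   -136
33    -136 33
mod   -4
-5    -4 -5
mul   20
-39   20 -39
mul   -780
69    -780 69
neg   -780 -69
add   -849
-3    -849 -3
idiv  283
-11   283 -11
neg   283 11
add   294
neg   -294
neg   294
-9    294 -9
9     294 -9 9
neg   294 -9 -9
neg   294 -9 9
neg   294 -9 -9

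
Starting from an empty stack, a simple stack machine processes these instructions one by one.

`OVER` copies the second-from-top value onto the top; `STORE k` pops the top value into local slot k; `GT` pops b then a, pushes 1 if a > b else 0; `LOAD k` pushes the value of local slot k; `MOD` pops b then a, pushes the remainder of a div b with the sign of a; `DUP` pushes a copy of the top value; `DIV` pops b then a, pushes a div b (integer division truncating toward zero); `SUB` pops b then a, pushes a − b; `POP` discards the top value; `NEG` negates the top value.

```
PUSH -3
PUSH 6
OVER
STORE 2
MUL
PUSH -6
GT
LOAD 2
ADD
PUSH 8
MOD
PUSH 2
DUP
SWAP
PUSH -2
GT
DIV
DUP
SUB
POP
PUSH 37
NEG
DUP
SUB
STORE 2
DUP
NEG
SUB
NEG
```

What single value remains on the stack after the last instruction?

6

PUSH -3 → [-3]
PUSH 6  → [-3, 6]
OVER    → [-3, 6, -3]
STORE 2 → [-3, 6]
MUL     → [-18]
PUSH -6 → [-18, -6]
GT      → [0]
LOAD 2  → [0, -3]
ADD     → [-3]
PUSH 8  → [-3, 8]
MOD     → [-3]
PUSH 2  → [-3, 2]
DUP     → [-3, 2, 2]
SWAP    → [-3, 2, 2]
PUSH -2 → [-3, 2, 2, -2]
GT      → [-3, 2, 1]
DIV     → [-3, 2]
DUP     → [-3, 2, 2]
SUB     → [-3, 0]
POP     → [-3]
PUSH 37 → [-3, 37]
NEG     → [-3, -37]
DUP     → [-3, -37, -37]
SUB     → [-3, 0]
STORE 2 → [-3]
DUP     → [-3, -3]
NEG     → [-3, 3]
SUB     → [-6]
NEG     → [6]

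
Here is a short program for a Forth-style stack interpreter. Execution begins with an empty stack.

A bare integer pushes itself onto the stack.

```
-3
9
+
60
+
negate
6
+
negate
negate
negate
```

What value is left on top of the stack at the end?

60

-3     : -3
9      : -3 9
+      : 6
60     : 6 60
+      : 66
negate : -66
6      : -66 6
+      : -60
negate : 60
negate : -60
negate : 60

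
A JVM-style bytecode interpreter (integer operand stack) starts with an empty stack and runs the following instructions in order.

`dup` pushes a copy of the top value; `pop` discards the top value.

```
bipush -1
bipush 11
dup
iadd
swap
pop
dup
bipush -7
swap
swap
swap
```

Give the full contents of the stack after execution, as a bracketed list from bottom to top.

bipush -1 : -1
bipush 11 : -1 11
dup       : -1 11 11
iadd      : -1 22
swap      : 22 -1
pop       : 22
dup       : 22 22
bipush -7 : 22 22 -7
swap      : 22 -7 22
swap      : 22 22 -7
swap      : 22 -7 22

[22, -7, 22]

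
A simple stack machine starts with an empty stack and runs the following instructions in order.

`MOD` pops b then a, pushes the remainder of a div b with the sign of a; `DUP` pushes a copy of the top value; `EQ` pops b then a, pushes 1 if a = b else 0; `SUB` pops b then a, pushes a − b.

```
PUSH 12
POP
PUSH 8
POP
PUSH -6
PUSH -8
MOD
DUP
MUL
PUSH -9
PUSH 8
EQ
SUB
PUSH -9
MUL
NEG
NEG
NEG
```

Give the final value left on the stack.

324

PUSH 12  12
POP      (empty)
PUSH 8   8
POP      (empty)
PUSH -6  -6
PUSH -8  -6 -8
MOD      -6
DUP      -6 -6
MUL      36
PUSH -9  36 -9
PUSH 8   36 -9 8
EQ       36 0
SUB      36
PUSH -9  36 -9
MUL      -324
NEG      324
NEG      -324
NEG      324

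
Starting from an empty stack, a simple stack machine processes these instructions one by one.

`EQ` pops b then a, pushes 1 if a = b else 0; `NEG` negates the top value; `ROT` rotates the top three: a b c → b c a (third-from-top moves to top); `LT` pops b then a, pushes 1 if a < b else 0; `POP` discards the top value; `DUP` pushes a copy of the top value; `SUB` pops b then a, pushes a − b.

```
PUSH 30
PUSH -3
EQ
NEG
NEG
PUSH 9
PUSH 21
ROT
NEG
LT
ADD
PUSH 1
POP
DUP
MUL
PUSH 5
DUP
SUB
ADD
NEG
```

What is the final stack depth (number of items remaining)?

1

PUSH 30 -> 30
PUSH -3 -> 30 -3
EQ      -> 0
NEG     -> 0
NEG     -> 0
PUSH 9  -> 0 9
PUSH 21 -> 0 9 21
ROT     -> 9 21 0
NEG     -> 9 21 0
LT      -> 9 0
ADD     -> 9
PUSH 1  -> 9 1
POP     -> 9
DUP     -> 9 9
MUL     -> 81
PUSH 5  -> 81 5
DUP     -> 81 5 5
SUB     -> 81 0
ADD     -> 81
NEG     -> -81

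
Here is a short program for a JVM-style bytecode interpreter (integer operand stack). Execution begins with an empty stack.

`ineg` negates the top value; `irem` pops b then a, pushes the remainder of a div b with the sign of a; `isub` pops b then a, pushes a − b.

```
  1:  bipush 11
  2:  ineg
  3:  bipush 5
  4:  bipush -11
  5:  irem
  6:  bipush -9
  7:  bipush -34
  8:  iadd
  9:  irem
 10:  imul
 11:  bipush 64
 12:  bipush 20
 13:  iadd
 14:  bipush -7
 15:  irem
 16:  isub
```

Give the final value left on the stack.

bipush 11  : [11]
ineg       : [-11]
bipush 5   : [-11, 5]
bipush -11 : [-11, 5, -11]
irem       : [-11, 5]
bipush -9  : [-11, 5, -9]
bipush -34 : [-11, 5, -9, -34]
iadd       : [-11, 5, -43]
irem       : [-11, 5]
imul       : [-55]
bipush 64  : [-55, 64]
bipush 20  : [-55, 64, 20]
iadd       : [-55, 84]
bipush -7  : [-55, 84, -7]
irem       : [-55, 0]
isub       : [-55]

-55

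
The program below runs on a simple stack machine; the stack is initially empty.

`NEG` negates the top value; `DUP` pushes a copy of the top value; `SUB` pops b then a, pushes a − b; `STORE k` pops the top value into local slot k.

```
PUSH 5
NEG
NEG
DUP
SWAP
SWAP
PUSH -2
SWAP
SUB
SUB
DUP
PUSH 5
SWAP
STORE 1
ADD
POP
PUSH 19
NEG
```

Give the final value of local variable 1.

PUSH 5  → 5
NEG     → -5
NEG     → 5
DUP     → 5 5
SWAP    → 5 5
SWAP    → 5 5
PUSH -2 → 5 5 -2
SWAP    → 5 -2 5
SUB     → 5 -7
SUB     → 12
DUP     → 12 12
PUSH 5  → 12 12 5
SWAP    → 12 5 12
STORE 1 → 12 5
ADD     → 17
POP     → (empty)
PUSH 19 → 19
NEG     → -19

12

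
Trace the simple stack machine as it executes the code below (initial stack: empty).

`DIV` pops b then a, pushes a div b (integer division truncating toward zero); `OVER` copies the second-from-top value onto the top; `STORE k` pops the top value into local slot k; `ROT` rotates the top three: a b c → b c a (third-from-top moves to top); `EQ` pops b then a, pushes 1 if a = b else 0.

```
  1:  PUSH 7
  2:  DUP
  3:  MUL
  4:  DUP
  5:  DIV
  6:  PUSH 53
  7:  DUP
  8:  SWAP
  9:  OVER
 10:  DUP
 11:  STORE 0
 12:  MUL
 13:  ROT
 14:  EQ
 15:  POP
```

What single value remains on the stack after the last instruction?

PUSH 7   [7]
DUP      [7, 7]
MUL      [49]
DUP      [49, 49]
DIV      [1]
PUSH 53  [1, 53]
DUP      [1, 53, 53]
SWAP     [1, 53, 53]
OVER     [1, 53, 53, 53]
DUP      [1, 53, 53, 53, 53]
STORE 0  [1, 53, 53, 53]
MUL      [1, 53, 2809]
ROT      [53, 2809, 1]
EQ       [53, 0]
POP      [53]

53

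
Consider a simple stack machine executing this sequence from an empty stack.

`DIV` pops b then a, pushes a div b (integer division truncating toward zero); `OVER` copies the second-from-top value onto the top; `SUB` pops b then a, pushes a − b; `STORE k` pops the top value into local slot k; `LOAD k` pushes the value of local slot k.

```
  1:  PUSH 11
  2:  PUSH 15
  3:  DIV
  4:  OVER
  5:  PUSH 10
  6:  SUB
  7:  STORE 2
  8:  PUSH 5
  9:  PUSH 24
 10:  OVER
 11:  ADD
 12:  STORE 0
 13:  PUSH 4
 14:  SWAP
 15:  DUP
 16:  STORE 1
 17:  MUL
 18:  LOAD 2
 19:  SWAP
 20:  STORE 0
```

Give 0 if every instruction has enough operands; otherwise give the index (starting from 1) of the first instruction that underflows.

PUSH 11  11
PUSH 15  11 15
DIV      0
OVER  — needs 2 operands, stack has 1 → underflow

4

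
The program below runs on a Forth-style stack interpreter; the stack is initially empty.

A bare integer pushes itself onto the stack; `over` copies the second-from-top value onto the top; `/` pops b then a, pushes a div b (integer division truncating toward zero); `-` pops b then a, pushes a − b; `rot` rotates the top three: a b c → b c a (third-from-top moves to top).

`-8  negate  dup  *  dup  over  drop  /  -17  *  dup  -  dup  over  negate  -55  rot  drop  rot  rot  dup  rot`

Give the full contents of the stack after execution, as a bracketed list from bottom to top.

-8     -> -8
negate -> 8
dup    -> 8 8
*      -> 64
dup    -> 64 64
over   -> 64 64 64
drop   -> 64 64
/      -> 1
-17    -> 1 -17
*      -> -17
dup    -> -17 -17
-      -> 0
dup    -> 0 0
over   -> 0 0 0
negate -> 0 0 0
-55    -> 0 0 0 -55
rot    -> 0 0 -55 0
drop   -> 0 0 -55
rot    -> 0 -55 0
rot    -> -55 0 0
dup    -> -55 0 0 0
rot    -> -55 0 0 0

[-55, 0, 0, 0]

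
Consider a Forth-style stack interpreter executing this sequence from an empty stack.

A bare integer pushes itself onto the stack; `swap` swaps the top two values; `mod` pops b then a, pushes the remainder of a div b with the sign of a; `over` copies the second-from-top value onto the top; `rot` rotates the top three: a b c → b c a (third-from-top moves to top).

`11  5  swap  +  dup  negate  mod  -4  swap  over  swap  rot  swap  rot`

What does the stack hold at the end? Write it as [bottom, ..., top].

[-4, 0, -4]

11      11
5       11 5
swap    5 11
+       16
dup     16 16
negate  16 -16
mod     0
-4      0 -4
swap    -4 0
over    -4 0 -4
swap    -4 -4 0
rot     -4 0 -4
swap    -4 -4 0
rot     -4 0 -4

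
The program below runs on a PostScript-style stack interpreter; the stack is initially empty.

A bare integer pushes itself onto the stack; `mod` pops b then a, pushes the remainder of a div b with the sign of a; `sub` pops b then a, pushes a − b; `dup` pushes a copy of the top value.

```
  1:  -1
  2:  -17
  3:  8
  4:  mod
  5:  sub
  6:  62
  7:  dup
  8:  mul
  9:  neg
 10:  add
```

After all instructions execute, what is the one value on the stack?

-3844

-1   -1
-17  -1 -17
8    -1 -17 8
mod  -1 -1
sub  0
62   0 62
dup  0 62 62
mul  0 3844
neg  0 -3844
add  -3844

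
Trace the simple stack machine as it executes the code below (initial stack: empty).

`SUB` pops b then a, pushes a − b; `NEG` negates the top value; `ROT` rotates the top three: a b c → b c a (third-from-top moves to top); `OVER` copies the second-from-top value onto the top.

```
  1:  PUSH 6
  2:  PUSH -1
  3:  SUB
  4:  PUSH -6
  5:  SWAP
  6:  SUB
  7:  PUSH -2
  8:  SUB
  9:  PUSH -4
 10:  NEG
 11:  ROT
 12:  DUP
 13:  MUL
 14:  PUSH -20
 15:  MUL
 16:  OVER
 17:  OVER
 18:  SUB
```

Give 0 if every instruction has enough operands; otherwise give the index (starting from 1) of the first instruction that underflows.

11

PUSH 6  : [6]
PUSH -1 : [6, -1]
SUB     : [7]
PUSH -6 : [7, -6]
SWAP    : [-6, 7]
SUB     : [-13]
PUSH -2 : [-13, -2]
SUB     : [-11]
PUSH -4 : [-11, -4]
NEG     : [-11, 4]
ROT  — needs 3 operands, stack has 2 → underflow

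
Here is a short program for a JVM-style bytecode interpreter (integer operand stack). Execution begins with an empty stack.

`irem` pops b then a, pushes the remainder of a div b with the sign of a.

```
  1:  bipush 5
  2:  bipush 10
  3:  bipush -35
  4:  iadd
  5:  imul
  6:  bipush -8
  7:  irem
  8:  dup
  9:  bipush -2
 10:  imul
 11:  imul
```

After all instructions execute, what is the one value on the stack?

-50

bipush 5   -> 5
bipush 10  -> 5 10
bipush -35 -> 5 10 -35
iadd       -> 5 -25
imul       -> -125
bipush -8  -> -125 -8
irem       -> -5
dup        -> -5 -5
bipush -2  -> -5 -5 -2
imul       -> -5 10
imul       -> -50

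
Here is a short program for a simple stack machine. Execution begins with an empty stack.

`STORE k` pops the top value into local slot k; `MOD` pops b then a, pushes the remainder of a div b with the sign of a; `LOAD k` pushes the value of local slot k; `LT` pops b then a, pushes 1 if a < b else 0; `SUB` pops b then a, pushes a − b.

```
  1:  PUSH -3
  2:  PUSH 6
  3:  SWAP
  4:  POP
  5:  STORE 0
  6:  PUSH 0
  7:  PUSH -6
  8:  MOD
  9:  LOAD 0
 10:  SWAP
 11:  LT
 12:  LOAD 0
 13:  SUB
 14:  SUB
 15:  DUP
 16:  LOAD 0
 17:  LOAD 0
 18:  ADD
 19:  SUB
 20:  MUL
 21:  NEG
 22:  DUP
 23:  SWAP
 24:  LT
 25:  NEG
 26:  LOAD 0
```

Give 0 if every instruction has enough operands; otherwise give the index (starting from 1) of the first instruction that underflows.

14

PUSH -3 → -3
PUSH 6  → -3 6
SWAP    → 6 -3
POP     → 6
STORE 0 → (empty)
PUSH 0  → 0
PUSH -6 → 0 -6
MOD     → 0
LOAD 0  → 0 6
SWAP    → 6 0
LT      → 0
LOAD 0  → 0 6
SUB     → -6
SUB  — needs 2 operands, stack has 1 → underflow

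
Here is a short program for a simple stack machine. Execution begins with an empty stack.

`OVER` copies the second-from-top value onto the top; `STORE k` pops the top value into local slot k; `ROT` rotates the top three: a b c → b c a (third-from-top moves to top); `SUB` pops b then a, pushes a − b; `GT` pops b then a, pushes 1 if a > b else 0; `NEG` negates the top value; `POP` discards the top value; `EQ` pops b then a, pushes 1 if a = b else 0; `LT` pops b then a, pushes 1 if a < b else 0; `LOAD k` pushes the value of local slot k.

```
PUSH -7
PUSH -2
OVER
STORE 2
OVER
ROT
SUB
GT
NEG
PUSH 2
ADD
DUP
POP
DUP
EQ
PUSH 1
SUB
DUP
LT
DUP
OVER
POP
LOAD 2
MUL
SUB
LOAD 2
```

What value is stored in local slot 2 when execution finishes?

PUSH -7 → -7
PUSH -2 → -7 -2
OVER    → -7 -2 -7
STORE 2 → -7 -2
OVER    → -7 -2 -7
ROT     → -2 -7 -7
SUB     → -2 0
GT      → 0
NEG     → 0
PUSH 2  → 0 2
ADD     → 2
DUP     → 2 2
POP     → 2
DUP     → 2 2
EQ      → 1
PUSH 1  → 1 1
SUB     → 0
DUP     → 0 0
LT      → 0
DUP     → 0 0
OVER    → 0 0 0
POP     → 0 0
LOAD 2  → 0 0 -7
MUL     → 0 0
SUB     → 0
LOAD 2  → 0 -7

-7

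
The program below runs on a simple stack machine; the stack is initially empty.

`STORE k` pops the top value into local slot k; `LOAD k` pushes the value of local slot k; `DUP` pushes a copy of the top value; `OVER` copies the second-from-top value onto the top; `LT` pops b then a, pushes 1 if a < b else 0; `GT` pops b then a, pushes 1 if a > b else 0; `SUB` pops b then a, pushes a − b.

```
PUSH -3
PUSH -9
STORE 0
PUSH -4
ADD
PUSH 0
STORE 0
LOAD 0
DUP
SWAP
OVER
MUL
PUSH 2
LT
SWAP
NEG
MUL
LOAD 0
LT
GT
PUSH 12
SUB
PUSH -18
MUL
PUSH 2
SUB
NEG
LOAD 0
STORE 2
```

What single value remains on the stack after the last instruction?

PUSH -3  : [-3]
PUSH -9  : [-3, -9]
STORE 0  : [-3]
PUSH -4  : [-3, -4]
ADD      : [-7]
PUSH 0   : [-7, 0]
STORE 0  : [-7]
LOAD 0   : [-7, 0]
DUP      : [-7, 0, 0]
SWAP     : [-7, 0, 0]
OVER     : [-7, 0, 0, 0]
MUL      : [-7, 0, 0]
PUSH 2   : [-7, 0, 0, 2]
LT       : [-7, 0, 1]
SWAP     : [-7, 1, 0]
NEG      : [-7, 1, 0]
MUL      : [-7, 0]
LOAD 0   : [-7, 0, 0]
LT       : [-7, 0]
GT       : [0]
PUSH 12  : [0, 12]
SUB      : [-12]
PUSH -18 : [-12, -18]
MUL      : [216]
PUSH 2   : [216, 2]
SUB      : [214]
NEG      : [-214]
LOAD 0   : [-214, 0]
STORE 2  : [-214]

-214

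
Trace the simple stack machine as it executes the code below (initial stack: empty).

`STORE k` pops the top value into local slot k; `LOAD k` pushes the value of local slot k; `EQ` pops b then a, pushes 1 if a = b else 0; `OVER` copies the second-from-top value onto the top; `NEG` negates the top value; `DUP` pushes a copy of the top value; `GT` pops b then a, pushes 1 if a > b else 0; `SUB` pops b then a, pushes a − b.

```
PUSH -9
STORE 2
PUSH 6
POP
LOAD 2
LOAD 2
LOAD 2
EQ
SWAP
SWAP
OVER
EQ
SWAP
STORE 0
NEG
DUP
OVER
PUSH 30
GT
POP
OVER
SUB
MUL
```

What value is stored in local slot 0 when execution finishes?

-9

PUSH -9 -> -9
STORE 2 -> (empty)
PUSH 6  -> 6
POP     -> (empty)
LOAD 2  -> -9
LOAD 2  -> -9 -9
LOAD 2  -> -9 -9 -9
EQ      -> -9 1
SWAP    -> 1 -9
SWAP    -> -9 1
OVER    -> -9 1 -9
EQ      -> -9 0
SWAP    -> 0 -9
STORE 0 -> 0
NEG     -> 0
DUP     -> 0 0
OVER    -> 0 0 0
PUSH 30 -> 0 0 0 30
GT      -> 0 0 0
POP     -> 0 0
OVER    -> 0 0 0
SUB     -> 0 0
MUL     -> 0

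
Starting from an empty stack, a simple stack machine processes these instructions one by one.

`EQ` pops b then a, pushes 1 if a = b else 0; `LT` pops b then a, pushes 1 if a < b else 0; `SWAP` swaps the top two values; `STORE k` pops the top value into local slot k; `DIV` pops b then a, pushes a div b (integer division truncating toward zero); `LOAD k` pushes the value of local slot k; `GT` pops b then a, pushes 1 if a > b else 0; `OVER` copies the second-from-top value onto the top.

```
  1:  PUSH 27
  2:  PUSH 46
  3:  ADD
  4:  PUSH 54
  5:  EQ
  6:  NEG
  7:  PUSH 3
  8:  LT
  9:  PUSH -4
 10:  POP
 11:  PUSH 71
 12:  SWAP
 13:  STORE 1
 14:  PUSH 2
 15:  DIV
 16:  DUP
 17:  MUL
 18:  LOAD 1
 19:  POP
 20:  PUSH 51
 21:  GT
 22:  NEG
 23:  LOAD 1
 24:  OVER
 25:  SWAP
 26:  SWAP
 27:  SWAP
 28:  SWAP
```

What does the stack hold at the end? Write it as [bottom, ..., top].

PUSH 27  [27]
PUSH 46  [27, 46]
ADD      [73]
PUSH 54  [73, 54]
EQ       [0]
NEG      [0]
PUSH 3   [0, 3]
LT       [1]
PUSH -4  [1, -4]
POP      [1]
PUSH 71  [1, 71]
SWAP     [71, 1]
STORE 1  [71]
PUSH 2   [71, 2]
DIV      [35]
DUP      [35, 35]
MUL      [1225]
LOAD 1   [1225, 1]
POP      [1225]
PUSH 51  [1225, 51]
GT       [1]
NEG      [-1]
LOAD 1   [-1, 1]
OVER     [-1, 1, -1]
SWAP     [-1, -1, 1]
SWAP     [-1, 1, -1]
SWAP     [-1, -1, 1]
SWAP     [-1, 1, -1]

[-1, 1, -1]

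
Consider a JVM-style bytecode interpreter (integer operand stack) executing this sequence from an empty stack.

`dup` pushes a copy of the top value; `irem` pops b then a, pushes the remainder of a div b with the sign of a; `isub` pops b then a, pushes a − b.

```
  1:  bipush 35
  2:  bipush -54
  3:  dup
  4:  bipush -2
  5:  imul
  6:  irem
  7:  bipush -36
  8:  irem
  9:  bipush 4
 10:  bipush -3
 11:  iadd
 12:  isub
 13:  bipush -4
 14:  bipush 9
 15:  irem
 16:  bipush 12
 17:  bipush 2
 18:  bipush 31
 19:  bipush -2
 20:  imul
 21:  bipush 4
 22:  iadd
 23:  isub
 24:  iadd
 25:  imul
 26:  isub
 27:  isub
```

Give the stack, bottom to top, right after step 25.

[35, -19, -288]

bipush 35  : 35
bipush -54 : 35 -54
dup        : 35 -54 -54
bipush -2  : 35 -54 -54 -2
imul       : 35 -54 108
irem       : 35 -54
bipush -36 : 35 -54 -36
irem       : 35 -18
bipush 4   : 35 -18 4
bipush -3  : 35 -18 4 -3
iadd       : 35 -18 1
isub       : 35 -19
bipush -4  : 35 -19 -4
bipush 9   : 35 -19 -4 9
irem       : 35 -19 -4
bipush 12  : 35 -19 -4 12
bipush 2   : 35 -19 -4 12 2
bipush 31  : 35 -19 -4 12 2 31
bipush -2  : 35 -19 -4 12 2 31 -2
imul       : 35 -19 -4 12 2 -62
bipush 4   : 35 -19 -4 12 2 -62 4
iadd       : 35 -19 -4 12 2 -58
isub       : 35 -19 -4 12 60
iadd       : 35 -19 -4 72
imul       : 35 -19 -288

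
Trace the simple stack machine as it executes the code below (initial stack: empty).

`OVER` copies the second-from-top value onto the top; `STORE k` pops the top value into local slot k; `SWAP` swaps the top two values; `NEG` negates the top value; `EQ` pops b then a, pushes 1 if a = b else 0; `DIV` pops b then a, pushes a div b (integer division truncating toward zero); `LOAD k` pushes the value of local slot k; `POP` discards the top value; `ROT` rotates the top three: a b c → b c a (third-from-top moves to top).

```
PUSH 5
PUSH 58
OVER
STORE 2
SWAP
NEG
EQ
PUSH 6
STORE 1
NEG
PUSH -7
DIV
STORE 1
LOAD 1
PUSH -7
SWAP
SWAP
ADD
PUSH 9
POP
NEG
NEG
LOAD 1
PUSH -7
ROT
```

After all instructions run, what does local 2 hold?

PUSH 5  : [5]
PUSH 58 : [5, 58]
OVER    : [5, 58, 5]
STORE 2 : [5, 58]
SWAP    : [58, 5]
NEG     : [58, -5]
EQ      : [0]
PUSH 6  : [0, 6]
STORE 1 : [0]
NEG     : [0]
PUSH -7 : [0, -7]
DIV     : [0]
STORE 1 : []
LOAD 1  : [0]
PUSH -7 : [0, -7]
SWAP    : [-7, 0]
SWAP    : [0, -7]
ADD     : [-7]
PUSH 9  : [-7, 9]
POP     : [-7]
NEG     : [7]
NEG     : [-7]
LOAD 1  : [-7, 0]
PUSH -7 : [-7, 0, -7]
ROT     : [0, -7, -7]

5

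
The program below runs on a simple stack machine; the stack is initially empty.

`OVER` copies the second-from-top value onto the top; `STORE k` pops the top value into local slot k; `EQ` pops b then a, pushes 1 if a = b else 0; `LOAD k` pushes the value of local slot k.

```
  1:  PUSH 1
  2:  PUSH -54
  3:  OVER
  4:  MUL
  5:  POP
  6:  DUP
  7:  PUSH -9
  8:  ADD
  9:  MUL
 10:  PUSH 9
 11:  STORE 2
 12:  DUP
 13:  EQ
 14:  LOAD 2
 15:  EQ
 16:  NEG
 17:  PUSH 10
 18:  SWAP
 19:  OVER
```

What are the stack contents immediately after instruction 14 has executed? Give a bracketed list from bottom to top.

[1, 9]

PUSH 1   → 1
PUSH -54 → 1 -54
OVER     → 1 -54 1
MUL      → 1 -54
POP      → 1
DUP      → 1 1
PUSH -9  → 1 1 -9
ADD      → 1 -8
MUL      → -8
PUSH 9   → -8 9
STORE 2  → -8
DUP      → -8 -8
EQ       → 1
LOAD 2   → 1 9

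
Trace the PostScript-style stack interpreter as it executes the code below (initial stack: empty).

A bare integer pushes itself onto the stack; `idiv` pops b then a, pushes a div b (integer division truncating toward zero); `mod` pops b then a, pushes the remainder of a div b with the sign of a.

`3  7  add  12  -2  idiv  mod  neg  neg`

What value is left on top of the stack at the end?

4

3    : [3]
7    : [3, 7]
add  : [10]
12   : [10, 12]
-2   : [10, 12, -2]
idiv : [10, -6]
mod  : [4]
neg  : [-4]
neg  : [4]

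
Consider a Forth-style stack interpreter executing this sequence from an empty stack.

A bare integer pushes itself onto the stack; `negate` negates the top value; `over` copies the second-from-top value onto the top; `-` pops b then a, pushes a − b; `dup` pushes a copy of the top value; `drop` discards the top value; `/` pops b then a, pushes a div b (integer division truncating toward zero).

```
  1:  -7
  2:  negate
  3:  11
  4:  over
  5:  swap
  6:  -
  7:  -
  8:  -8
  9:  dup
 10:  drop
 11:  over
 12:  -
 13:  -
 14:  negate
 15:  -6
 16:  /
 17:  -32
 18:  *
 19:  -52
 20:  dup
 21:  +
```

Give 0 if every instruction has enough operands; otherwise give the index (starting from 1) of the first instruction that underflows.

0

-7     -> [-7]
negate -> [7]
11     -> [7, 11]
over   -> [7, 11, 7]
swap   -> [7, 7, 11]
-      -> [7, -4]
-      -> [11]
-8     -> [11, -8]
dup    -> [11, -8, -8]
drop   -> [11, -8]
over   -> [11, -8, 11]
-      -> [11, -19]
-      -> [30]
negate -> [-30]
-6     -> [-30, -6]
/      -> [5]
-32    -> [5, -32]
*      -> [-160]
-52    -> [-160, -52]
dup    -> [-160, -52, -52]
+      -> [-160, -104]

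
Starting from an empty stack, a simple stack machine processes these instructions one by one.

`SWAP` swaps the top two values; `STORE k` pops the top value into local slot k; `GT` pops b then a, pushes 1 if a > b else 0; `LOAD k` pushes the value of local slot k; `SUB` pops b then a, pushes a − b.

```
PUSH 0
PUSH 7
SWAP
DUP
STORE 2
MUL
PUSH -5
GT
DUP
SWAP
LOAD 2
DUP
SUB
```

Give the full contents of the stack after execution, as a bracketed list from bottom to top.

[1, 1, 0]

PUSH 0  → 0
PUSH 7  → 0 7
SWAP    → 7 0
DUP     → 7 0 0
STORE 2 → 7 0
MUL     → 0
PUSH -5 → 0 -5
GT      → 1
DUP     → 1 1
SWAP    → 1 1
LOAD 2  → 1 1 0
DUP     → 1 1 0 0
SUB     → 1 1 0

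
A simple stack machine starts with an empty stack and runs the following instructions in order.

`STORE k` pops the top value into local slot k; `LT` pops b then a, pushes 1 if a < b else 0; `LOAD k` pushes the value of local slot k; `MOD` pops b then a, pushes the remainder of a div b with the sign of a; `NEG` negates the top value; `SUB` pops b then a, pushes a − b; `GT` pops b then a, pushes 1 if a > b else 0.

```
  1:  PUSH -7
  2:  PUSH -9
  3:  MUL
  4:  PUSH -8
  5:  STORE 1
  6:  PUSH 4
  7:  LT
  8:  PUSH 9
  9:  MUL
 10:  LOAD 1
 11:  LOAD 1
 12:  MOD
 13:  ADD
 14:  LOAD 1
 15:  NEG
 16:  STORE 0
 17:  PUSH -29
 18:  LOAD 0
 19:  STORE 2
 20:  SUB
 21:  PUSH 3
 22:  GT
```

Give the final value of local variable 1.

-8

PUSH -7  → [-7]
PUSH -9  → [-7, -9]
MUL      → [63]
PUSH -8  → [63, -8]
STORE 1  → [63]
PUSH 4   → [63, 4]
LT       → [0]
PUSH 9   → [0, 9]
MUL      → [0]
LOAD 1   → [0, -8]
LOAD 1   → [0, -8, -8]
MOD      → [0, 0]
ADD      → [0]
LOAD 1   → [0, -8]
NEG      → [0, 8]
STORE 0  → [0]
PUSH -29 → [0, -29]
LOAD 0   → [0, -29, 8]
STORE 2  → [0, -29]
SUB      → [29]
PUSH 3   → [29, 3]
GT       → [1]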